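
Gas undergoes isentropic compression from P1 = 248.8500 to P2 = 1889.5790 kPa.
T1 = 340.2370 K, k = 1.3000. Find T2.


(k-1)/k = 0.2308
(P2/P1)^exp = 1.5965
T2 = 340.2370 * 1.5965 = 543.1967 K

543.1967 K


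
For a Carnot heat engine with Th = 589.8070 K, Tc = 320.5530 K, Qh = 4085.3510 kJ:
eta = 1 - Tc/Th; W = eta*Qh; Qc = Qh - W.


eta = 1 - 320.5530/589.8070 = 0.4565
W = 0.4565 * 4085.3510 = 1865.0119 kJ
Qc = 4085.3510 - 1865.0119 = 2220.3391 kJ

eta = 45.6512%, W = 1865.0119 kJ, Qc = 2220.3391 kJ


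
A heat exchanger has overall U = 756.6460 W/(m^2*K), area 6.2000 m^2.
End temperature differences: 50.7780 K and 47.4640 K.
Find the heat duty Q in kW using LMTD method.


LMTD = 49.1024 K
Q = 756.6460 * 6.2000 * 49.1024 = 230349.2581 W = 230.3493 kW

230.3493 kW


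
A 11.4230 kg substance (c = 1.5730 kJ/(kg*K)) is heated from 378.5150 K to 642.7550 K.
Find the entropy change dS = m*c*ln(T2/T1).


T2/T1 = 1.6981
ln(T2/T1) = 0.5295
dS = 11.4230 * 1.5730 * 0.5295 = 9.5144 kJ/K

9.5144 kJ/K


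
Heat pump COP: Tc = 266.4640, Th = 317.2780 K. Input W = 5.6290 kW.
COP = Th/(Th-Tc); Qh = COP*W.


COP = 317.2780 / 50.8140 = 6.2439
Qh = 6.2439 * 5.6290 = 35.1470 kW

COP = 6.2439, Qh = 35.1470 kW


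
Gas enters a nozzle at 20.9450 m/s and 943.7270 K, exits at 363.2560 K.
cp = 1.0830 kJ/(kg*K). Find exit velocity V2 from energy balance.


dT = 580.4710 K
2*cp*1000*dT = 1257300.1860
V1^2 = 438.6930
V2 = sqrt(1257738.8790) = 1121.4896 m/s

1121.4896 m/s


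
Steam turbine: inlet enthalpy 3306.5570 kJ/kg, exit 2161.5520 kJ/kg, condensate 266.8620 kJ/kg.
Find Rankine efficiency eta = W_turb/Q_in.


W = 1145.0050 kJ/kg
Q_in = 3039.6950 kJ/kg
eta = 0.3767 = 37.6684%

eta = 37.6684%


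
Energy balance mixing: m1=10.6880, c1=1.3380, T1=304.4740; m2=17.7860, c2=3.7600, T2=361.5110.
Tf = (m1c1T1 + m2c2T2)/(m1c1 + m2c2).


num = 28530.3221
den = 81.1759
Tf = 351.4629 K

351.4629 K


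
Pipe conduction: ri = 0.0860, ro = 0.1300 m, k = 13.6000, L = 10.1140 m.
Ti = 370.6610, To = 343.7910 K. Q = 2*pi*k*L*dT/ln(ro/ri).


dT = 26.8700 K
ln(ro/ri) = 0.4132
Q = 2*pi*13.6000*10.1140*26.8700 / 0.4132 = 56203.3990 W

56203.3990 W


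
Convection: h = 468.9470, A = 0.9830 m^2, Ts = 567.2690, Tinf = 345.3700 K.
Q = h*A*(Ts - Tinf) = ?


dT = 221.8990 K
Q = 468.9470 * 0.9830 * 221.8990 = 102289.8696 W

102289.8696 W


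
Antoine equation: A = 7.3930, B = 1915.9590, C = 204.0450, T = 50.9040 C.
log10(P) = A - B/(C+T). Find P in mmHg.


C+T = 254.9490
B/(C+T) = 7.5151
log10(P) = 7.3930 - 7.5151 = -0.1221
P = 10^-0.1221 = 0.7550 mmHg

0.7550 mmHg


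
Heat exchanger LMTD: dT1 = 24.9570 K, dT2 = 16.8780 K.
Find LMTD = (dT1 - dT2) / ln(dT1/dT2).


dT1/dT2 = 1.4787
ln(dT1/dT2) = 0.3911
LMTD = 8.0790 / 0.3911 = 20.6548 K

20.6548 K


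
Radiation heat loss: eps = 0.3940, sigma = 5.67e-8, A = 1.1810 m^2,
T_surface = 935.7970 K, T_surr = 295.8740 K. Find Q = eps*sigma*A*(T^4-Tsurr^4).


T^4 = 7.6688e+11
Tsurr^4 = 7.6635e+09
Q = 0.3940 * 5.67e-8 * 1.1810 * 7.5922e+11 = 20030.6015 W

20030.6015 W


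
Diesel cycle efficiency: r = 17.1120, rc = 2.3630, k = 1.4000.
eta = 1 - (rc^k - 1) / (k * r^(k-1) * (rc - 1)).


r^(k-1) = 3.1140
rc^k = 3.3331
eta = 0.6074 = 60.7364%

60.7364%


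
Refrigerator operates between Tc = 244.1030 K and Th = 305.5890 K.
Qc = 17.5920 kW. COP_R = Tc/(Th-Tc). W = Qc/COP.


COP = 244.1030 / 61.4860 = 3.9701
W = 17.5920 / 3.9701 = 4.4312 kW

COP = 3.9701, W = 4.4312 kW


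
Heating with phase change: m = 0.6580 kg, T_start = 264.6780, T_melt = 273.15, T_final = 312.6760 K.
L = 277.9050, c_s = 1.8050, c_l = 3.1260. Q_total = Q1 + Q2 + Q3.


Q1 (sensible, solid) = 0.6580 * 1.8050 * 8.4720 = 10.0621 kJ
Q2 (latent) = 0.6580 * 277.9050 = 182.8615 kJ
Q3 (sensible, liquid) = 0.6580 * 3.1260 * 39.5260 = 81.3013 kJ
Q_total = 274.2249 kJ

274.2249 kJ


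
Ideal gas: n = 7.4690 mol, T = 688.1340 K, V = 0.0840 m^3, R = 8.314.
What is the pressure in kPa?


P = nRT/V = 7.4690 * 8.314 * 688.1340 / 0.0840
= 42731.2400 / 0.0840 = 508705.2386 Pa = 508.7052 kPa

508.7052 kPa


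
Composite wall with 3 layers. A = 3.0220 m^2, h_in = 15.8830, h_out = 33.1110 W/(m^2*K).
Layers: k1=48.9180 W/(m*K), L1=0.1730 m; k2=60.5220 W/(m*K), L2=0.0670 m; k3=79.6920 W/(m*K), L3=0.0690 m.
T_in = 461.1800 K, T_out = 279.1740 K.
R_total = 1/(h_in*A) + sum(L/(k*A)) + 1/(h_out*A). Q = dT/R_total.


R_conv_in = 1/(15.8830*3.0220) = 0.0208
R_1 = 0.1730/(48.9180*3.0220) = 0.0012
R_2 = 0.0670/(60.5220*3.0220) = 0.0004
R_3 = 0.0690/(79.6920*3.0220) = 0.0003
R_conv_out = 1/(33.1110*3.0220) = 0.0100
R_total = 0.0327 K/W
Q = 182.0060 / 0.0327 = 5574.2902 W

R_total = 0.0327 K/W, Q = 5574.2902 W


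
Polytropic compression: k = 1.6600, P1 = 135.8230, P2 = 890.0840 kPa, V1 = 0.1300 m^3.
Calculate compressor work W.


(k-1)/k = 0.3976
(P2/P1)^exp = 2.1116
W = 2.5152 * 135.8230 * 0.1300 * (2.1116 - 1) = 49.3670 kJ

49.3670 kJ


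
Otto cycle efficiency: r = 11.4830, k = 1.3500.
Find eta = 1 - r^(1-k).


r^(k-1) = 2.3497
eta = 1 - 1/2.3497 = 0.5744 = 57.4421%

57.4421%


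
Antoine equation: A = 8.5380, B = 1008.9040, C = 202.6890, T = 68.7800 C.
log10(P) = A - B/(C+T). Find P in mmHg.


C+T = 271.4690
B/(C+T) = 3.7165
log10(P) = 8.5380 - 3.7165 = 4.8215
P = 10^4.8215 = 66303.8612 mmHg

66303.8612 mmHg


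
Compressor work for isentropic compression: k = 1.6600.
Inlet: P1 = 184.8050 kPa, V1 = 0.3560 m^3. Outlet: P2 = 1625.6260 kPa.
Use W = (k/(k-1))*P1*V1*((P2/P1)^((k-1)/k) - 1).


(k-1)/k = 0.3976
(P2/P1)^exp = 2.3738
W = 2.5152 * 184.8050 * 0.3560 * (2.3738 - 1) = 227.3301 kJ

227.3301 kJ


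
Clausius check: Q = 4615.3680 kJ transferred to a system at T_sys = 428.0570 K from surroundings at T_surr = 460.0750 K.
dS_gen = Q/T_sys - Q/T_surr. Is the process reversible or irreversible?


dS_sys = 4615.3680/428.0570 = 10.7821 kJ/K
dS_surr = -4615.3680/460.0750 = -10.0318 kJ/K
dS_gen = 10.7821 - 10.0318 = 0.7504 kJ/K (irreversible)

dS_gen = 0.7504 kJ/K, irreversible


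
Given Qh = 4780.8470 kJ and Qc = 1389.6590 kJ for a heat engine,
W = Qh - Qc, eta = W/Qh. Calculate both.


W = 4780.8470 - 1389.6590 = 3391.1880 kJ
eta = 3391.1880 / 4780.8470 = 0.7093 = 70.9328%

W = 3391.1880 kJ, eta = 70.9328%


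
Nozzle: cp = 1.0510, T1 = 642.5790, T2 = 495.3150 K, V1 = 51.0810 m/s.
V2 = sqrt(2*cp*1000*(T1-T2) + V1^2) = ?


dT = 147.2640 K
2*cp*1000*dT = 309548.9280
V1^2 = 2609.2686
V2 = sqrt(312158.1966) = 558.7112 m/s

558.7112 m/s


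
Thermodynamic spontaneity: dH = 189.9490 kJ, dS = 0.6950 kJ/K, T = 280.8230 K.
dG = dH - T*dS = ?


T*dS = 280.8230 * 0.6950 = 195.1720 kJ
dG = 189.9490 - 195.1720 = -5.2230 kJ (spontaneous)

dG = -5.2230 kJ, spontaneous


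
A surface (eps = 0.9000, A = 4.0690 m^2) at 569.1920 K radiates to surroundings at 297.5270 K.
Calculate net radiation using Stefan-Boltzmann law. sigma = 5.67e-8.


T^4 = 1.0496e+11
Tsurr^4 = 7.8362e+09
Q = 0.9000 * 5.67e-8 * 4.0690 * 9.7127e+10 = 20167.4581 W

20167.4581 W


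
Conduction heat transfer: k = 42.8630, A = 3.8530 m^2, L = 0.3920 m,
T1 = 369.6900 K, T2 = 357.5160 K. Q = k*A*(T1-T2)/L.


dT = 12.1740 K
Q = 42.8630 * 3.8530 * 12.1740 / 0.3920 = 5128.9540 W

5128.9540 W


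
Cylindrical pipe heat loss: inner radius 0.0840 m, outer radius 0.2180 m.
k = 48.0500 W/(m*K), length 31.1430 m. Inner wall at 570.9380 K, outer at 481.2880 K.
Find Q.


dT = 89.6500 K
ln(ro/ri) = 0.9537
Q = 2*pi*48.0500*31.1430*89.6500 / 0.9537 = 883857.2235 W

883857.2235 W


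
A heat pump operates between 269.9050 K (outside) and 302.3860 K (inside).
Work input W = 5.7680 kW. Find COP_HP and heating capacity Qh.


COP = 302.3860 / 32.4810 = 9.3096
Qh = 9.3096 * 5.7680 = 53.6979 kW

COP = 9.3096, Qh = 53.6979 kW


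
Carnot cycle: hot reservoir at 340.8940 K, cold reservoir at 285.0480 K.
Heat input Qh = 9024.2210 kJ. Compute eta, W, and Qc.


eta = 1 - 285.0480/340.8940 = 0.1638
W = 0.1638 * 9024.2210 = 1478.3676 kJ
Qc = 9024.2210 - 1478.3676 = 7545.8534 kJ

eta = 16.3822%, W = 1478.3676 kJ, Qc = 7545.8534 kJ


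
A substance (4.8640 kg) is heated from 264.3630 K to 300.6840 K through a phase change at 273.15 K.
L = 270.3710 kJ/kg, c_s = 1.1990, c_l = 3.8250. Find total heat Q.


Q1 (sensible, solid) = 4.8640 * 1.1990 * 8.7870 = 51.2452 kJ
Q2 (latent) = 4.8640 * 270.3710 = 1315.0845 kJ
Q3 (sensible, liquid) = 4.8640 * 3.8250 * 27.5340 = 512.2646 kJ
Q_total = 1878.5943 kJ

1878.5943 kJ


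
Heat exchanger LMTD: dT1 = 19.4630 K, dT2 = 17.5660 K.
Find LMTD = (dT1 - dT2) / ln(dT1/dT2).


dT1/dT2 = 1.1080
ln(dT1/dT2) = 0.1026
LMTD = 1.8970 / 0.1026 = 18.4983 K

18.4983 K


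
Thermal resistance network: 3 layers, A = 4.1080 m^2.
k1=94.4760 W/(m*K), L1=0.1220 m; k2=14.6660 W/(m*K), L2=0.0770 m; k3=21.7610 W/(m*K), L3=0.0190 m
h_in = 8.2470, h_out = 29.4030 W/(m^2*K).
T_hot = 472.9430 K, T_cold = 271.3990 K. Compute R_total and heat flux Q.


R_conv_in = 1/(8.2470*4.1080) = 0.0295
R_1 = 0.1220/(94.4760*4.1080) = 0.0003
R_2 = 0.0770/(14.6660*4.1080) = 0.0013
R_3 = 0.0190/(21.7610*4.1080) = 0.0002
R_conv_out = 1/(29.4030*4.1080) = 0.0083
R_total = 0.0396 K/W
Q = 201.5440 / 0.0396 = 5089.3622 W

R_total = 0.0396 K/W, Q = 5089.3622 W


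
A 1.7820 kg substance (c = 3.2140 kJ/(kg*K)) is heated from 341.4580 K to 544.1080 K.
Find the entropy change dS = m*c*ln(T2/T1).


T2/T1 = 1.5935
ln(T2/T1) = 0.4659
dS = 1.7820 * 3.2140 * 0.4659 = 2.6685 kJ/K

2.6685 kJ/K


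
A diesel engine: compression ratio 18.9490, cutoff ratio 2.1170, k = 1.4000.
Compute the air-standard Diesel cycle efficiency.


r^(k-1) = 3.2437
rc^k = 2.8577
eta = 0.6338 = 63.3775%

63.3775%


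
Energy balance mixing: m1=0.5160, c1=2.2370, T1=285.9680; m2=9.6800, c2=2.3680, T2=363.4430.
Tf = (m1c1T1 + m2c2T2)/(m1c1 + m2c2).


num = 8661.0182
den = 24.0765
Tf = 359.7286 K

359.7286 K


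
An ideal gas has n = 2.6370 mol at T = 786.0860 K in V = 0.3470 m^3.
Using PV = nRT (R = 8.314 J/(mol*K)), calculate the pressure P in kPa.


P = nRT/V = 2.6370 * 8.314 * 786.0860 / 0.3470
= 17234.1636 / 0.3470 = 49666.1776 Pa = 49.6662 kPa

49.6662 kPa


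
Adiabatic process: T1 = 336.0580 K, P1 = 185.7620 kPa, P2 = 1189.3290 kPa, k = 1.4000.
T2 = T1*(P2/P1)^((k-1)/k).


(k-1)/k = 0.2857
(P2/P1)^exp = 1.6997
T2 = 336.0580 * 1.6997 = 571.2136 K

571.2136 K


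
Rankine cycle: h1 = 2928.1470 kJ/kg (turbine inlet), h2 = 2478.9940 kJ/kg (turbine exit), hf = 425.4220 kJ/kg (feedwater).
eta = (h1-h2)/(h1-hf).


W = 449.1530 kJ/kg
Q_in = 2502.7250 kJ/kg
eta = 0.1795 = 17.9466%

eta = 17.9466%


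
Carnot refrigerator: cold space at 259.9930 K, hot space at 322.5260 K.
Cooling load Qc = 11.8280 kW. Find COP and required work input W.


COP = 259.9930 / 62.5330 = 4.1577
W = 11.8280 / 4.1577 = 2.8448 kW

COP = 4.1577, W = 2.8448 kW


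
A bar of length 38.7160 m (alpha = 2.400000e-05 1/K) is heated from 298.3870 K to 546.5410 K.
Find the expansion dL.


dT = 248.1540 K
dL = 2.400000e-05 * 38.7160 * 248.1540 = 0.230581 m
L_final = 38.946581 m

dL = 0.230581 m


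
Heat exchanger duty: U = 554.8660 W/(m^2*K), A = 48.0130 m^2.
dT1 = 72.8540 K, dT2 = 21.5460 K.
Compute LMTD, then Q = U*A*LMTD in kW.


LMTD = 42.1156 K
Q = 554.8660 * 48.0130 * 42.1156 = 1121991.2546 W = 1121.9913 kW

1121.9913 kW


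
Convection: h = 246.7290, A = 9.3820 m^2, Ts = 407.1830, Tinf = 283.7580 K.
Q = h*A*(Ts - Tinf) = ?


dT = 123.4250 K
Q = 246.7290 * 9.3820 * 123.4250 = 285705.6067 W

285705.6067 W


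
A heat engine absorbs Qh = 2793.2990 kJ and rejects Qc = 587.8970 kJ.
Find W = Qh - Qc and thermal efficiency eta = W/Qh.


W = 2793.2990 - 587.8970 = 2205.4020 kJ
eta = 2205.4020 / 2793.2990 = 0.7895 = 78.9533%

W = 2205.4020 kJ, eta = 78.9533%


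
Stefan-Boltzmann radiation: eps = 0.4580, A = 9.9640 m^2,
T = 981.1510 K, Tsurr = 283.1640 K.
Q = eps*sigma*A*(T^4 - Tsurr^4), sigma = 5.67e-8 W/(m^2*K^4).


T^4 = 9.2671e+11
Tsurr^4 = 6.4291e+09
Q = 0.4580 * 5.67e-8 * 9.9640 * 9.2028e+11 = 238123.4693 W

238123.4693 W


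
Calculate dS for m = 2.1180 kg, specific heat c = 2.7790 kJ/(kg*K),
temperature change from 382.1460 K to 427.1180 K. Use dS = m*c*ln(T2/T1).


T2/T1 = 1.1177
ln(T2/T1) = 0.1113
dS = 2.1180 * 2.7790 * 0.1113 = 0.6549 kJ/K

0.6549 kJ/K


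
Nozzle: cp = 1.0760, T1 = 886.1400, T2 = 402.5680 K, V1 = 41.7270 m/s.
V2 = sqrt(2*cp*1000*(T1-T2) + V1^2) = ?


dT = 483.5720 K
2*cp*1000*dT = 1040646.9440
V1^2 = 1741.1425
V2 = sqrt(1042388.0865) = 1020.9741 m/s

1020.9741 m/s


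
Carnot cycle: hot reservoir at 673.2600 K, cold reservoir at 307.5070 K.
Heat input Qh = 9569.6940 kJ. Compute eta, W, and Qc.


eta = 1 - 307.5070/673.2600 = 0.5433
W = 0.5433 * 9569.6940 = 5198.8003 kJ
Qc = 9569.6940 - 5198.8003 = 4370.8937 kJ

eta = 54.3257%, W = 5198.8003 kJ, Qc = 4370.8937 kJ


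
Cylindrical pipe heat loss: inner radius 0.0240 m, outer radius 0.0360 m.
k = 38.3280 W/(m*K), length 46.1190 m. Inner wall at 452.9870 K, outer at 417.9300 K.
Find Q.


dT = 35.0570 K
ln(ro/ri) = 0.4055
Q = 2*pi*38.3280*46.1190*35.0570 / 0.4055 = 960278.4203 W

960278.4203 W


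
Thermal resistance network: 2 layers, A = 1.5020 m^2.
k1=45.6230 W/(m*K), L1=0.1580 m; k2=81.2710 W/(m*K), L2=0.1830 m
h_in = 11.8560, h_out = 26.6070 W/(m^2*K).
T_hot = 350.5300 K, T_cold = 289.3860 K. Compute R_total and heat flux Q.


R_conv_in = 1/(11.8560*1.5020) = 0.0562
R_1 = 0.1580/(45.6230*1.5020) = 0.0023
R_2 = 0.1830/(81.2710*1.5020) = 0.0015
R_conv_out = 1/(26.6070*1.5020) = 0.0250
R_total = 0.0850 K/W
Q = 61.1440 / 0.0850 = 719.4851 W

R_total = 0.0850 K/W, Q = 719.4851 W


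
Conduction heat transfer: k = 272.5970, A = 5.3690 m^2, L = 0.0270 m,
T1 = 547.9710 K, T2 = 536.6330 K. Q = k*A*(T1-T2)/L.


dT = 11.3380 K
Q = 272.5970 * 5.3690 * 11.3380 / 0.0270 = 614592.3702 W

614592.3702 W


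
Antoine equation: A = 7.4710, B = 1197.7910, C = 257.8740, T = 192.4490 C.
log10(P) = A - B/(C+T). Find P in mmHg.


C+T = 450.3230
B/(C+T) = 2.6598
log10(P) = 7.4710 - 2.6598 = 4.8112
P = 10^4.8112 = 64736.8260 mmHg

64736.8260 mmHg


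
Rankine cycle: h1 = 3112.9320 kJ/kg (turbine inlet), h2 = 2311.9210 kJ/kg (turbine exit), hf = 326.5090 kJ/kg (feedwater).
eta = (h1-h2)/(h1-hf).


W = 801.0110 kJ/kg
Q_in = 2786.4230 kJ/kg
eta = 0.2875 = 28.7469%

eta = 28.7469%


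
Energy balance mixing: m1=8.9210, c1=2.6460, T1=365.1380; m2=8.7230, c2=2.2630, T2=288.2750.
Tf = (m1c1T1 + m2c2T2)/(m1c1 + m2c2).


num = 14309.6615
den = 43.3451
Tf = 330.1332 K

330.1332 K


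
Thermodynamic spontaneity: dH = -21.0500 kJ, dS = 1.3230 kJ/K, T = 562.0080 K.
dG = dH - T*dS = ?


T*dS = 562.0080 * 1.3230 = 743.5366 kJ
dG = -21.0500 - 743.5366 = -764.5866 kJ (spontaneous)

dG = -764.5866 kJ, spontaneous


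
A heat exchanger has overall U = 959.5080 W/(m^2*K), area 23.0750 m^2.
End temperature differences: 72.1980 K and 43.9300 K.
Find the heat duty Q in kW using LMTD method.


LMTD = 56.8985 K
Q = 959.5080 * 23.0750 * 56.8985 = 1259768.6361 W = 1259.7686 kW

1259.7686 kW


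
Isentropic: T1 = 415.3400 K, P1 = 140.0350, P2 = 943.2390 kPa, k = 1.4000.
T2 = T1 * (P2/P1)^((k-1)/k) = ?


(k-1)/k = 0.2857
(P2/P1)^exp = 1.7246
T2 = 415.3400 * 1.7246 = 716.2840 K

716.2840 K


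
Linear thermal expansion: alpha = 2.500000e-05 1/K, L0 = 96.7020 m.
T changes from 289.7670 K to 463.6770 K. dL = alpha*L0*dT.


dT = 173.9100 K
dL = 2.500000e-05 * 96.7020 * 173.9100 = 0.420436 m
L_final = 97.122436 m

dL = 0.420436 m


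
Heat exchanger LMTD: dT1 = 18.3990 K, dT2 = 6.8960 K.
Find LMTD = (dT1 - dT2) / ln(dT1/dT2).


dT1/dT2 = 2.6681
ln(dT1/dT2) = 0.9814
LMTD = 11.5030 / 0.9814 = 11.7216 K

11.7216 K


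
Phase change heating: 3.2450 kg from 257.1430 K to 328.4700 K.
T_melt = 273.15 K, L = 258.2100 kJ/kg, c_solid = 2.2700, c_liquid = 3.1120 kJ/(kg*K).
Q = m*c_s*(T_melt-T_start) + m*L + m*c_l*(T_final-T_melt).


Q1 (sensible, solid) = 3.2450 * 2.2700 * 16.0070 = 117.9100 kJ
Q2 (latent) = 3.2450 * 258.2100 = 837.8914 kJ
Q3 (sensible, liquid) = 3.2450 * 3.1120 * 55.3200 = 558.6457 kJ
Q_total = 1514.4471 kJ

1514.4471 kJ


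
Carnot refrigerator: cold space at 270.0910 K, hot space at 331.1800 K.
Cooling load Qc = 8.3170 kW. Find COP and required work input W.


COP = 270.0910 / 61.0890 = 4.4213
W = 8.3170 / 4.4213 = 1.8811 kW

COP = 4.4213, W = 1.8811 kW


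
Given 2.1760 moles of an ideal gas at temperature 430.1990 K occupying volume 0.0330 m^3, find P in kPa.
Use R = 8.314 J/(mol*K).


P = nRT/V = 2.1760 * 8.314 * 430.1990 / 0.0330
= 7782.8437 / 0.0330 = 235843.7479 Pa = 235.8437 kPa

235.8437 kPa


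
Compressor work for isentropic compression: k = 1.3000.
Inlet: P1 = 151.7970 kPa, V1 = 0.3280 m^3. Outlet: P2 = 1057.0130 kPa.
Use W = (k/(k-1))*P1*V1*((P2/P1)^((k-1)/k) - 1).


(k-1)/k = 0.2308
(P2/P1)^exp = 1.5649
W = 4.3333 * 151.7970 * 0.3280 * (1.5649 - 1) = 121.8870 kJ

121.8870 kJ


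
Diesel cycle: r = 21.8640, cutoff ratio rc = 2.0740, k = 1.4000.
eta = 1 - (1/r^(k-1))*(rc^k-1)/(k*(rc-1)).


r^(k-1) = 3.4347
rc^k = 2.7767
eta = 0.6560 = 65.5971%

65.5971%


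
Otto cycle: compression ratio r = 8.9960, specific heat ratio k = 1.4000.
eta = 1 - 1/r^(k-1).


r^(k-1) = 2.4078
eta = 1 - 1/2.4078 = 0.5847 = 58.4683%

58.4683%


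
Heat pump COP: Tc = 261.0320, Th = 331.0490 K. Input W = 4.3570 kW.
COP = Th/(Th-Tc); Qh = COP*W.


COP = 331.0490 / 70.0170 = 4.7281
Qh = 4.7281 * 4.3570 = 20.6004 kW

COP = 4.7281, Qh = 20.6004 kW


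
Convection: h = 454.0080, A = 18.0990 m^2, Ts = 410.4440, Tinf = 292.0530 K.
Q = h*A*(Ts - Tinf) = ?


dT = 118.3910 K
Q = 454.0080 * 18.0990 * 118.3910 = 972829.5960 W

972829.5960 W


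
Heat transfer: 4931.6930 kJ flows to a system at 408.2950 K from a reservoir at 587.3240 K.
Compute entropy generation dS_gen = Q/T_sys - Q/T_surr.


dS_sys = 4931.6930/408.2950 = 12.0787 kJ/K
dS_surr = -4931.6930/587.3240 = -8.3969 kJ/K
dS_gen = 12.0787 - 8.3969 = 3.6819 kJ/K (irreversible)

dS_gen = 3.6819 kJ/K, irreversible


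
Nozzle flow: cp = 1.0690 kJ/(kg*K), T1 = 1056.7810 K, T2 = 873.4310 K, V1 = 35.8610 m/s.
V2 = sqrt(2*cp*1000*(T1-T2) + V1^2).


dT = 183.3500 K
2*cp*1000*dT = 392002.3000
V1^2 = 1286.0113
V2 = sqrt(393288.3113) = 627.1270 m/s

627.1270 m/s


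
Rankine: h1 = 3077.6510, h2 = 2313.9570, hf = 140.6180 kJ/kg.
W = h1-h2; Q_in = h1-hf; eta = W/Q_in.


W = 763.6940 kJ/kg
Q_in = 2937.0330 kJ/kg
eta = 0.2600 = 26.0022%

eta = 26.0022%


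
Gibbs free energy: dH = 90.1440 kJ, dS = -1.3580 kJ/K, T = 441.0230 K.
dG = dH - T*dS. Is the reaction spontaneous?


T*dS = 441.0230 * -1.3580 = -598.9092 kJ
dG = 90.1440 + 598.9092 = 689.0532 kJ (non-spontaneous)

dG = 689.0532 kJ, non-spontaneous


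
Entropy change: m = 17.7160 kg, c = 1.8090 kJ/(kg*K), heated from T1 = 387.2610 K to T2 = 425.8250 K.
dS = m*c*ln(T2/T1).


T2/T1 = 1.0996
ln(T2/T1) = 0.0949
dS = 17.7160 * 1.8090 * 0.0949 = 3.0423 kJ/K

3.0423 kJ/K


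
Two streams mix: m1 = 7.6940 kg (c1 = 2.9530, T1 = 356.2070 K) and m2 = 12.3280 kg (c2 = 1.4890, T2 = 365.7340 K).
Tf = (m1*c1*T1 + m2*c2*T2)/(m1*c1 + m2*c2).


num = 14806.7158
den = 41.0768
Tf = 360.4644 K

360.4644 K


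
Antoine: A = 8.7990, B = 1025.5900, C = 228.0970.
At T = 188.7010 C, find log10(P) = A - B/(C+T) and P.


C+T = 416.7980
B/(C+T) = 2.4606
log10(P) = 8.7990 - 2.4606 = 6.3384
P = 10^6.3384 = 2179513.6528 mmHg

2179513.6528 mmHg


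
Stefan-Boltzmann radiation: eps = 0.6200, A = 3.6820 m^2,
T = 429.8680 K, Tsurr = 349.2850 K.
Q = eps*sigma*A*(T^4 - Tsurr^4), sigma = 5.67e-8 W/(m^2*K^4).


T^4 = 3.4146e+10
Tsurr^4 = 1.4884e+10
Q = 0.6200 * 5.67e-8 * 3.6820 * 1.9262e+10 = 2493.2221 W

2493.2221 W


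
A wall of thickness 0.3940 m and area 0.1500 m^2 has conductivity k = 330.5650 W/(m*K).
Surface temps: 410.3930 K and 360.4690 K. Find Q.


dT = 49.9240 K
Q = 330.5650 * 0.1500 * 49.9240 / 0.3940 = 6282.9164 W

6282.9164 W


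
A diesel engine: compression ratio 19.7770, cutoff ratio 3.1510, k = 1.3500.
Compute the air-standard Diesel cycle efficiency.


r^(k-1) = 2.8422
rc^k = 4.7087
eta = 0.5506 = 55.0637%

55.0637%


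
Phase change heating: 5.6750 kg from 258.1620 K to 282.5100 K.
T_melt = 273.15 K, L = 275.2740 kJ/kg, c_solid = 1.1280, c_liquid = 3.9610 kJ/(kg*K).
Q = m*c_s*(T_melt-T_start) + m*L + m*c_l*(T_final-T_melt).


Q1 (sensible, solid) = 5.6750 * 1.1280 * 14.9880 = 95.9442 kJ
Q2 (latent) = 5.6750 * 275.2740 = 1562.1799 kJ
Q3 (sensible, liquid) = 5.6750 * 3.9610 * 9.3600 = 210.4004 kJ
Q_total = 1868.5245 kJ

1868.5245 kJ


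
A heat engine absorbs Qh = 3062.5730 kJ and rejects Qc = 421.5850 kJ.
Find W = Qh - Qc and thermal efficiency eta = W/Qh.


W = 3062.5730 - 421.5850 = 2640.9880 kJ
eta = 2640.9880 / 3062.5730 = 0.8623 = 86.2343%

W = 2640.9880 kJ, eta = 86.2343%


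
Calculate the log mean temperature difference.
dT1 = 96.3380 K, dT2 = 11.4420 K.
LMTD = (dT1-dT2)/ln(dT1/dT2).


dT1/dT2 = 8.4197
ln(dT1/dT2) = 2.1306
LMTD = 84.8960 / 2.1306 = 39.8466 K

39.8466 K


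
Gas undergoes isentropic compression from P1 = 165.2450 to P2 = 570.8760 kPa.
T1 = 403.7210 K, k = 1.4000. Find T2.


(k-1)/k = 0.2857
(P2/P1)^exp = 1.4251
T2 = 403.7210 * 1.4251 = 575.3257 K

575.3257 K


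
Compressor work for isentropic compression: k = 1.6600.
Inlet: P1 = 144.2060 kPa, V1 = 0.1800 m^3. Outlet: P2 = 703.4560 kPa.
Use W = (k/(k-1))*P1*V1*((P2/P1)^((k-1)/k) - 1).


(k-1)/k = 0.3976
(P2/P1)^exp = 1.8778
W = 2.5152 * 144.2060 * 0.1800 * (1.8778 - 1) = 57.3063 kJ

57.3063 kJ


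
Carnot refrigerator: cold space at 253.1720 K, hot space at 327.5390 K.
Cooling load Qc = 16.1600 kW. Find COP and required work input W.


COP = 253.1720 / 74.3670 = 3.4044
W = 16.1600 / 3.4044 = 4.7469 kW

COP = 3.4044, W = 4.7469 kW


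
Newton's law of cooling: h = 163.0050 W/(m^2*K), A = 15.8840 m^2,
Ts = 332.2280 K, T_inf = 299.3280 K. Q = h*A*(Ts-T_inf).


dT = 32.9000 K
Q = 163.0050 * 15.8840 * 32.9000 = 85183.7397 W

85183.7397 W


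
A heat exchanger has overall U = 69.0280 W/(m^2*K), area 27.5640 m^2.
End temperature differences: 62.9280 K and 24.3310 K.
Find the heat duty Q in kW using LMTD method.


LMTD = 40.6182 K
Q = 69.0280 * 27.5640 * 40.6182 = 77283.6798 W = 77.2837 kW

77.2837 kW


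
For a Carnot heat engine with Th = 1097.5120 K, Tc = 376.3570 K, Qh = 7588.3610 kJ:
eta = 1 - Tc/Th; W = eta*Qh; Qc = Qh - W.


eta = 1 - 376.3570/1097.5120 = 0.6571
W = 0.6571 * 7588.3610 = 4986.1728 kJ
Qc = 7588.3610 - 4986.1728 = 2602.1882 kJ

eta = 65.7082%, W = 4986.1728 kJ, Qc = 2602.1882 kJ


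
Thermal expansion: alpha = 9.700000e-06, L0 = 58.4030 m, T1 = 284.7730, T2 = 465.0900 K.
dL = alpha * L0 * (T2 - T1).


dT = 180.3170 K
dL = 9.700000e-06 * 58.4030 * 180.3170 = 0.102151 m
L_final = 58.505151 m

dL = 0.102151 m


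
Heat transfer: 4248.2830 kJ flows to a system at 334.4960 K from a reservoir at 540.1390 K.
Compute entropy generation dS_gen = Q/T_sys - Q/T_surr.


dS_sys = 4248.2830/334.4960 = 12.7005 kJ/K
dS_surr = -4248.2830/540.1390 = -7.8652 kJ/K
dS_gen = 12.7005 - 7.8652 = 4.8354 kJ/K (irreversible)

dS_gen = 4.8354 kJ/K, irreversible


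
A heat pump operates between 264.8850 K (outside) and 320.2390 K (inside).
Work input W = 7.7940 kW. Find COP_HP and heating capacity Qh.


COP = 320.2390 / 55.3540 = 5.7853
Qh = 5.7853 * 7.7940 = 45.0906 kW

COP = 5.7853, Qh = 45.0906 kW


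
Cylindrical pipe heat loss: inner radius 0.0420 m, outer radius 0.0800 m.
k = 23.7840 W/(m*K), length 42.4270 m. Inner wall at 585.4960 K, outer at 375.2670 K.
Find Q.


dT = 210.2290 K
ln(ro/ri) = 0.6444
Q = 2*pi*23.7840*42.4270*210.2290 / 0.6444 = 2068583.9522 W

2068583.9522 W


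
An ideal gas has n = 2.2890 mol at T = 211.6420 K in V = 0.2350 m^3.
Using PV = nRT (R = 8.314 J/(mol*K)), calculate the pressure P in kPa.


P = nRT/V = 2.2890 * 8.314 * 211.6420 / 0.2350
= 4027.7051 / 0.2350 = 17139.1708 Pa = 17.1392 kPa

17.1392 kPa


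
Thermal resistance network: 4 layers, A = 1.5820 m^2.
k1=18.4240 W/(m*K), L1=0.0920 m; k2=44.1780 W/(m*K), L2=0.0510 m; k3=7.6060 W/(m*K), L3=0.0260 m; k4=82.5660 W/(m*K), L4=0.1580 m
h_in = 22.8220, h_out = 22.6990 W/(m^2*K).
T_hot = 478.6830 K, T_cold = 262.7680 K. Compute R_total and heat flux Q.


R_conv_in = 1/(22.8220*1.5820) = 0.0277
R_1 = 0.0920/(18.4240*1.5820) = 0.0032
R_2 = 0.0510/(44.1780*1.5820) = 0.0007
R_3 = 0.0260/(7.6060*1.5820) = 0.0022
R_4 = 0.1580/(82.5660*1.5820) = 0.0012
R_conv_out = 1/(22.6990*1.5820) = 0.0278
R_total = 0.0628 K/W
Q = 215.9150 / 0.0628 = 3438.0520 W

R_total = 0.0628 K/W, Q = 3438.0520 W


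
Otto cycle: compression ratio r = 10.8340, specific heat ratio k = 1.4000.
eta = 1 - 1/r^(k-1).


r^(k-1) = 2.5937
eta = 1 - 1/2.5937 = 0.6144 = 61.4447%

61.4447%


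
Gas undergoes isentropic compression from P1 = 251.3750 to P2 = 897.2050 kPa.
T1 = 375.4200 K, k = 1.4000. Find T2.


(k-1)/k = 0.2857
(P2/P1)^exp = 1.4384
T2 = 375.4200 * 1.4384 = 540.0008 K

540.0008 K


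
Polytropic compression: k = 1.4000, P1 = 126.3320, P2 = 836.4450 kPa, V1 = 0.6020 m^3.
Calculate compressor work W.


(k-1)/k = 0.2857
(P2/P1)^exp = 1.7161
W = 3.5000 * 126.3320 * 0.6020 * (1.7161 - 1) = 190.6201 kJ

190.6201 kJ


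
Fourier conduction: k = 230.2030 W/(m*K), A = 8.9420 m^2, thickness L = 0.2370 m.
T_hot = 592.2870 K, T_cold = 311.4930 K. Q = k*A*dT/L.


dT = 280.7940 K
Q = 230.2030 * 8.9420 * 280.7940 / 0.2370 = 2438850.1798 W

2438850.1798 W


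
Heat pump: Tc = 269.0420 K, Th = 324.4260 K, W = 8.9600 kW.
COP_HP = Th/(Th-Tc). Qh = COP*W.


COP = 324.4260 / 55.3840 = 5.8578
Qh = 5.8578 * 8.9600 = 52.4855 kW

COP = 5.8578, Qh = 52.4855 kW


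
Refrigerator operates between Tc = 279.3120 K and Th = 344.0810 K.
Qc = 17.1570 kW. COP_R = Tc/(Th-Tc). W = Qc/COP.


COP = 279.3120 / 64.7690 = 4.3124
W = 17.1570 / 4.3124 = 3.9785 kW

COP = 4.3124, W = 3.9785 kW


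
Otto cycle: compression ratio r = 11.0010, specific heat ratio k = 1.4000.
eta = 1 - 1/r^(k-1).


r^(k-1) = 2.6096
eta = 1 - 1/2.6096 = 0.6168 = 61.6799%

61.6799%


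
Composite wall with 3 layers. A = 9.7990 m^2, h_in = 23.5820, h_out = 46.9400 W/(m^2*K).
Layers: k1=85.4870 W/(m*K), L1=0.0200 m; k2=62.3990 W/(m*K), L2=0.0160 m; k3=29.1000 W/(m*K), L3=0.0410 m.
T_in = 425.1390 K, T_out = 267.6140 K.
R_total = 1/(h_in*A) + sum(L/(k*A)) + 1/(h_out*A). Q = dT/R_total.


R_conv_in = 1/(23.5820*9.7990) = 0.0043
R_1 = 0.0200/(85.4870*9.7990) = 2.3875e-05
R_2 = 0.0160/(62.3990*9.7990) = 2.6167e-05
R_3 = 0.0410/(29.1000*9.7990) = 0.0001
R_conv_out = 1/(46.9400*9.7990) = 0.0022
R_total = 0.0067 K/W
Q = 157.5250 / 0.0067 = 23527.3132 W

R_total = 0.0067 K/W, Q = 23527.3132 W


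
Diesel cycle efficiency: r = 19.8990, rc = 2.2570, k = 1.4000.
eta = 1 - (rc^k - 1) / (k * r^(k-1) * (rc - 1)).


r^(k-1) = 3.3077
rc^k = 3.1257
eta = 0.6348 = 63.4825%

63.4825%


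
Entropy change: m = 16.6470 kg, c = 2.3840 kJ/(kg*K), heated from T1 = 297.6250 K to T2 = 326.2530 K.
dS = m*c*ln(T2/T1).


T2/T1 = 1.0962
ln(T2/T1) = 0.0918
dS = 16.6470 * 2.3840 * 0.0918 = 3.6448 kJ/K

3.6448 kJ/K


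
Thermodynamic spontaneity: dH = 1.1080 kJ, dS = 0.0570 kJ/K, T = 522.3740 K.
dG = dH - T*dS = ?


T*dS = 522.3740 * 0.0570 = 29.7753 kJ
dG = 1.1080 - 29.7753 = -28.6673 kJ (spontaneous)

dG = -28.6673 kJ, spontaneous


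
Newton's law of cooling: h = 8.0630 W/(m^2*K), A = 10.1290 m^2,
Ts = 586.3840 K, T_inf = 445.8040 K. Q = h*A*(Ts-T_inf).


dT = 140.5800 K
Q = 8.0630 * 10.1290 * 140.5800 = 11481.1865 W

11481.1865 W


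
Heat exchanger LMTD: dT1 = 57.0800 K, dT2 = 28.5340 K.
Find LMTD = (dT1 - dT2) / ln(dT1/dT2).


dT1/dT2 = 2.0004
ln(dT1/dT2) = 0.6934
LMTD = 28.5460 / 0.6934 = 41.1707 K

41.1707 K


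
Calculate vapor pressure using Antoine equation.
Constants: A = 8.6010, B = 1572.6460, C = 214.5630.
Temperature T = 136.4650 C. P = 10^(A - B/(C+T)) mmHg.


C+T = 351.0280
B/(C+T) = 4.4801
log10(P) = 8.6010 - 4.4801 = 4.1209
P = 10^4.1209 = 13209.4414 mmHg

13209.4414 mmHg


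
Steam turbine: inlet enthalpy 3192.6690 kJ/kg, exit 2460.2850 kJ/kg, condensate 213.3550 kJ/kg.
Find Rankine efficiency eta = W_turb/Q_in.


W = 732.3840 kJ/kg
Q_in = 2979.3140 kJ/kg
eta = 0.2458 = 24.5823%

eta = 24.5823%


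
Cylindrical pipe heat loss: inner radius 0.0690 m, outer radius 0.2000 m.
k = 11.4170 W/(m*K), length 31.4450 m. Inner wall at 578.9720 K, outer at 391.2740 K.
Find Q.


dT = 187.6980 K
ln(ro/ri) = 1.0642
Q = 2*pi*11.4170*31.4450*187.6980 / 1.0642 = 397846.3942 W

397846.3942 W


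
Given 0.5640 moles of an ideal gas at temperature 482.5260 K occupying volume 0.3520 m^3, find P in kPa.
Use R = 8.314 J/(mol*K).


P = nRT/V = 0.5640 * 8.314 * 482.5260 / 0.3520
= 2262.6107 / 0.3520 = 6427.8714 Pa = 6.4279 kPa

6.4279 kPa


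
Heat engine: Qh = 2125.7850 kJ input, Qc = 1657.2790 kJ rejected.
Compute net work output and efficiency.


W = 2125.7850 - 1657.2790 = 468.5060 kJ
eta = 468.5060 / 2125.7850 = 0.2204 = 22.0392%

W = 468.5060 kJ, eta = 22.0392%


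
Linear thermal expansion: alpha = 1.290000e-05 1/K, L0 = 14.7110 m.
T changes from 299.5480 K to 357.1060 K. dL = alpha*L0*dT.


dT = 57.5580 K
dL = 1.290000e-05 * 14.7110 * 57.5580 = 0.010923 m
L_final = 14.721923 m

dL = 0.010923 m


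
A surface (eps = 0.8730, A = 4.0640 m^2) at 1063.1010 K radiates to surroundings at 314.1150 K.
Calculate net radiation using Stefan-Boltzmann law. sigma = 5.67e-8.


T^4 = 1.2773e+12
Tsurr^4 = 9.7354e+09
Q = 0.8730 * 5.67e-8 * 4.0640 * 1.2676e+12 = 254991.8684 W

254991.8684 W


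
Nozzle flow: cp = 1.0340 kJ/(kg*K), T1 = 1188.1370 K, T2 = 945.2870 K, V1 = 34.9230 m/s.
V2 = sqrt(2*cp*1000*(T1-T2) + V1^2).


dT = 242.8500 K
2*cp*1000*dT = 502213.8000
V1^2 = 1219.6159
V2 = sqrt(503433.4159) = 709.5304 m/s

709.5304 m/s


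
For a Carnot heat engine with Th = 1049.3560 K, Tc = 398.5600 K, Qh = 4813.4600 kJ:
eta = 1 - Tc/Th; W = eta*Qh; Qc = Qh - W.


eta = 1 - 398.5600/1049.3560 = 0.6202
W = 0.6202 * 4813.4600 = 2985.2410 kJ
Qc = 4813.4600 - 2985.2410 = 1828.2190 kJ

eta = 62.0186%, W = 2985.2410 kJ, Qc = 1828.2190 kJ


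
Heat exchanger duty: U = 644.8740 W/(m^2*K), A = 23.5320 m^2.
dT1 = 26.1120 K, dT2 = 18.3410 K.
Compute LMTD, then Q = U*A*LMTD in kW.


LMTD = 21.9982 K
Q = 644.8740 * 23.5320 * 21.9982 = 333826.7114 W = 333.8267 kW

333.8267 kW


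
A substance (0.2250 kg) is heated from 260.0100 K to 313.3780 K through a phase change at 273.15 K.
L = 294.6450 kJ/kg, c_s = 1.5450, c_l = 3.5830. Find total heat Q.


Q1 (sensible, solid) = 0.2250 * 1.5450 * 13.1400 = 4.5678 kJ
Q2 (latent) = 0.2250 * 294.6450 = 66.2951 kJ
Q3 (sensible, liquid) = 0.2250 * 3.5830 * 40.2280 = 32.4308 kJ
Q_total = 103.2937 kJ

103.2937 kJ


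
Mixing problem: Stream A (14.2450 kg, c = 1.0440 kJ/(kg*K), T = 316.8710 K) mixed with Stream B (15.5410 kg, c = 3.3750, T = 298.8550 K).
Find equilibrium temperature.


num = 20387.6420
den = 67.3227
Tf = 302.8348 K

302.8348 K


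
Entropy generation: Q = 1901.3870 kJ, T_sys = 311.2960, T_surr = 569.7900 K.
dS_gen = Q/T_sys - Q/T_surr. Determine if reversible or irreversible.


dS_sys = 1901.3870/311.2960 = 6.1080 kJ/K
dS_surr = -1901.3870/569.7900 = -3.3370 kJ/K
dS_gen = 6.1080 - 3.3370 = 2.7710 kJ/K (irreversible)

dS_gen = 2.7710 kJ/K, irreversible


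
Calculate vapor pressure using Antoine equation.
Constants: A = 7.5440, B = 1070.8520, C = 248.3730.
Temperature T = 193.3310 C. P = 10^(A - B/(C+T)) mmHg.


C+T = 441.7040
B/(C+T) = 2.4244
log10(P) = 7.5440 - 2.4244 = 5.1196
P = 10^5.1196 = 131714.7347 mmHg

131714.7347 mmHg


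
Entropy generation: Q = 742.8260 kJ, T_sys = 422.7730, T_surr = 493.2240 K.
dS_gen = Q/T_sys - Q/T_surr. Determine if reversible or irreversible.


dS_sys = 742.8260/422.7730 = 1.7570 kJ/K
dS_surr = -742.8260/493.2240 = -1.5061 kJ/K
dS_gen = 1.7570 - 1.5061 = 0.2510 kJ/K (irreversible)

dS_gen = 0.2510 kJ/K, irreversible


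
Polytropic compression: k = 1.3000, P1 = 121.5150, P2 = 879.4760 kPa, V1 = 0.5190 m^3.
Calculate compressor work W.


(k-1)/k = 0.2308
(P2/P1)^exp = 1.5789
W = 4.3333 * 121.5150 * 0.5190 * (1.5789 - 1) = 158.2191 kJ

158.2191 kJ


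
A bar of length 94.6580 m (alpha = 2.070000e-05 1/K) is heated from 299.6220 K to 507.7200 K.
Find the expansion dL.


dT = 208.0980 K
dL = 2.070000e-05 * 94.6580 * 208.0980 = 0.407752 m
L_final = 95.065752 m

dL = 0.407752 m


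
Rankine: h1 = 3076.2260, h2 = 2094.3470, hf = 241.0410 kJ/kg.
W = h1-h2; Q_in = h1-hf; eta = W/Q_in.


W = 981.8790 kJ/kg
Q_in = 2835.1850 kJ/kg
eta = 0.3463 = 34.6319%

eta = 34.6319%


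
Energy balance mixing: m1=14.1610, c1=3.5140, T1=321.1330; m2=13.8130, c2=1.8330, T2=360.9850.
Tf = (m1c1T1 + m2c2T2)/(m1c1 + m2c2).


num = 25120.0032
den = 75.0810
Tf = 334.5721 K

334.5721 K


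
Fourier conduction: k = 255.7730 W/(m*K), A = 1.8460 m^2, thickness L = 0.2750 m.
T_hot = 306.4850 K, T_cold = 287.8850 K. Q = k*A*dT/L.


dT = 18.6000 K
Q = 255.7730 * 1.8460 * 18.6000 / 0.2750 = 31934.9797 W

31934.9797 W


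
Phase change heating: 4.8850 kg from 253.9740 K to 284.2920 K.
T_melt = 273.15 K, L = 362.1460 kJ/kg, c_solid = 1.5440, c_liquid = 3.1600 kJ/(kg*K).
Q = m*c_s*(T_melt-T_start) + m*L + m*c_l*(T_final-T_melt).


Q1 (sensible, solid) = 4.8850 * 1.5440 * 19.1760 = 144.6338 kJ
Q2 (latent) = 4.8850 * 362.1460 = 1769.0832 kJ
Q3 (sensible, liquid) = 4.8850 * 3.1600 * 11.1420 = 171.9946 kJ
Q_total = 2085.7116 kJ

2085.7116 kJ


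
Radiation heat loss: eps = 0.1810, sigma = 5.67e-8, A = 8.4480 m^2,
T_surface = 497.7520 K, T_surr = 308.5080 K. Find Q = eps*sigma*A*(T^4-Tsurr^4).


T^4 = 6.1384e+10
Tsurr^4 = 9.0587e+09
Q = 0.1810 * 5.67e-8 * 8.4480 * 5.2325e+10 = 4536.5283 W

4536.5283 W


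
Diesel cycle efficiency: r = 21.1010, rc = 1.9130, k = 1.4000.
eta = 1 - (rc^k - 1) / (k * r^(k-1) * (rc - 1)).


r^(k-1) = 3.3863
rc^k = 2.4797
eta = 0.6581 = 65.8133%

65.8133%


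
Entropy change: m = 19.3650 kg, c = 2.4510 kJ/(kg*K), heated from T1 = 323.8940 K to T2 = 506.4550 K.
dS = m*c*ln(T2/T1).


T2/T1 = 1.5636
ln(T2/T1) = 0.4470
dS = 19.3650 * 2.4510 * 0.4470 = 21.2171 kJ/K

21.2171 kJ/K


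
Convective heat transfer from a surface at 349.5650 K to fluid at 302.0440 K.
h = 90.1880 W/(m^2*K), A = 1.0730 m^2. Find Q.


dT = 47.5210 K
Q = 90.1880 * 1.0730 * 47.5210 = 4598.6891 W

4598.6891 W


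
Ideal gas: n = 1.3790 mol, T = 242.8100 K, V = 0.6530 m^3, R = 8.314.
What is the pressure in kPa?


P = nRT/V = 1.3790 * 8.314 * 242.8100 / 0.6530
= 2783.8181 / 0.6530 = 4263.1211 Pa = 4.2631 kPa

4.2631 kPa


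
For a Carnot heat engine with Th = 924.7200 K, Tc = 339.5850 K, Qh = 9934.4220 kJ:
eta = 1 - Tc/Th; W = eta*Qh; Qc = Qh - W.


eta = 1 - 339.5850/924.7200 = 0.6328
W = 0.6328 * 9934.4220 = 6286.2034 kJ
Qc = 9934.4220 - 6286.2034 = 3648.2186 kJ

eta = 63.2770%, W = 6286.2034 kJ, Qc = 3648.2186 kJ


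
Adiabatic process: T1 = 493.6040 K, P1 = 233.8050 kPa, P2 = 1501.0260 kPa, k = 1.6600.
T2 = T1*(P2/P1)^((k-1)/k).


(k-1)/k = 0.3976
(P2/P1)^exp = 2.0944
T2 = 493.6040 * 2.0944 = 1033.8239 K

1033.8239 K


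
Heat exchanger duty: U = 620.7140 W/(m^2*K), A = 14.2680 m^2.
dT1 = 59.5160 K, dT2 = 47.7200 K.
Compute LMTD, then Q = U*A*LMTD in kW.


LMTD = 53.4010 K
Q = 620.7140 * 14.2680 * 53.4010 = 472938.1327 W = 472.9381 kW

472.9381 kW


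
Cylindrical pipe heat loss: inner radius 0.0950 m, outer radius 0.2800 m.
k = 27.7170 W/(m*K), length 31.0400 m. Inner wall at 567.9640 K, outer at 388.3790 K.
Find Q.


dT = 179.5850 K
ln(ro/ri) = 1.0809
Q = 2*pi*27.7170*31.0400*179.5850 / 1.0809 = 898105.2551 W

898105.2551 W


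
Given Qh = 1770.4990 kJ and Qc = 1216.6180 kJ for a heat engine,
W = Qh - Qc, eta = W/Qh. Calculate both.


W = 1770.4990 - 1216.6180 = 553.8810 kJ
eta = 553.8810 / 1770.4990 = 0.3128 = 31.2839%

W = 553.8810 kJ, eta = 31.2839%


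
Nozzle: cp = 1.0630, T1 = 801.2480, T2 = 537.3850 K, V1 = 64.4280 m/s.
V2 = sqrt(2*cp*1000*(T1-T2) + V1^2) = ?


dT = 263.8630 K
2*cp*1000*dT = 560972.7380
V1^2 = 4150.9672
V2 = sqrt(565123.7052) = 751.7471 m/s

751.7471 m/s


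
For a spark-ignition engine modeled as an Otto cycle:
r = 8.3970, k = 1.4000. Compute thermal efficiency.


r^(k-1) = 2.3423
eta = 1 - 1/2.3423 = 0.5731 = 57.3076%

57.3076%


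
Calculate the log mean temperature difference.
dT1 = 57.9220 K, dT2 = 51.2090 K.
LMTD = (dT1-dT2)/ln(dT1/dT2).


dT1/dT2 = 1.1311
ln(dT1/dT2) = 0.1232
LMTD = 6.7130 / 0.1232 = 54.4966 K

54.4966 K


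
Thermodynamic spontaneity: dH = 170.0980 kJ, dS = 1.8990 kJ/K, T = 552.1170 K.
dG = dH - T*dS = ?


T*dS = 552.1170 * 1.8990 = 1048.4702 kJ
dG = 170.0980 - 1048.4702 = -878.3722 kJ (spontaneous)

dG = -878.3722 kJ, spontaneous


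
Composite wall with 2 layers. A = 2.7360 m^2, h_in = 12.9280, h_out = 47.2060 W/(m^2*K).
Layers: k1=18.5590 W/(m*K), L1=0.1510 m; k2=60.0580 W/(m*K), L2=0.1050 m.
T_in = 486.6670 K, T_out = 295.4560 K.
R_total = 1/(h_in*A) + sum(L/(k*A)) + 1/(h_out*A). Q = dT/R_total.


R_conv_in = 1/(12.9280*2.7360) = 0.0283
R_1 = 0.1510/(18.5590*2.7360) = 0.0030
R_2 = 0.1050/(60.0580*2.7360) = 0.0006
R_conv_out = 1/(47.2060*2.7360) = 0.0077
R_total = 0.0396 K/W
Q = 191.2110 / 0.0396 = 4825.2580 W

R_total = 0.0396 K/W, Q = 4825.2580 W


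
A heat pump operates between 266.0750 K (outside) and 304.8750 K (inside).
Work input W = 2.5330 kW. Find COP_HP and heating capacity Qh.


COP = 304.8750 / 38.8000 = 7.8576
Qh = 7.8576 * 2.5330 = 19.9033 kW

COP = 7.8576, Qh = 19.9033 kW


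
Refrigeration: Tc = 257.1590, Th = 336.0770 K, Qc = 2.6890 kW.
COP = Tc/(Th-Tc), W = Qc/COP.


COP = 257.1590 / 78.9180 = 3.2586
W = 2.6890 / 3.2586 = 0.8252 kW

COP = 3.2586, W = 0.8252 kW


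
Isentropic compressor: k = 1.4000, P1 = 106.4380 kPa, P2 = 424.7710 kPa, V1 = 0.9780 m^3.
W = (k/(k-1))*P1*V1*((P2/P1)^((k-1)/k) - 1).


(k-1)/k = 0.2857
(P2/P1)^exp = 1.4850
W = 3.5000 * 106.4380 * 0.9780 * (1.4850 - 1) = 176.7091 kJ

176.7091 kJ


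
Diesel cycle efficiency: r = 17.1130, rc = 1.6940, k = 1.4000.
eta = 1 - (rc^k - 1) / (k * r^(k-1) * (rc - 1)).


r^(k-1) = 3.1141
rc^k = 2.0916
eta = 0.6392 = 63.9217%

63.9217%


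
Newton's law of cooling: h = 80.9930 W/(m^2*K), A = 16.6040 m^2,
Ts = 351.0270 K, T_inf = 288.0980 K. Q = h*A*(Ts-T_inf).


dT = 62.9290 K
Q = 80.9930 * 16.6040 * 62.9290 = 84627.4083 W

84627.4083 W


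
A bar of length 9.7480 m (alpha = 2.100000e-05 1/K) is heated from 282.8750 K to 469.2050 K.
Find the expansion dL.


dT = 186.3300 K
dL = 2.100000e-05 * 9.7480 * 186.3300 = 0.038143 m
L_final = 9.786143 m

dL = 0.038143 m


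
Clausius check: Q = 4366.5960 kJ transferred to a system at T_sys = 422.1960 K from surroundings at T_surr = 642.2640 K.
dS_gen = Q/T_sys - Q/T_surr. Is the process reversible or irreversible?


dS_sys = 4366.5960/422.1960 = 10.3426 kJ/K
dS_surr = -4366.5960/642.2640 = -6.7988 kJ/K
dS_gen = 10.3426 - 6.7988 = 3.5438 kJ/K (irreversible)

dS_gen = 3.5438 kJ/K, irreversible


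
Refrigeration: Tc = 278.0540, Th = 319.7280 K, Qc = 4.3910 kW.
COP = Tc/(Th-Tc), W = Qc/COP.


COP = 278.0540 / 41.6740 = 6.6721
W = 4.3910 / 6.6721 = 0.6581 kW

COP = 6.6721, W = 0.6581 kW


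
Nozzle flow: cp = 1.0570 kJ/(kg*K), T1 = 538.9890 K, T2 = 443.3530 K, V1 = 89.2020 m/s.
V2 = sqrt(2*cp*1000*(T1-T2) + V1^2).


dT = 95.6360 K
2*cp*1000*dT = 202174.5040
V1^2 = 7956.9968
V2 = sqrt(210131.5008) = 458.4010 m/s

458.4010 m/s


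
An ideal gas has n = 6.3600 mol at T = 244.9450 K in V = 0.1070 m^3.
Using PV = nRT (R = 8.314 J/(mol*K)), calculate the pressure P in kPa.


P = nRT/V = 6.3600 * 8.314 * 244.9450 / 0.1070
= 12951.9666 / 0.1070 = 121046.4165 Pa = 121.0464 kPa

121.0464 kPa


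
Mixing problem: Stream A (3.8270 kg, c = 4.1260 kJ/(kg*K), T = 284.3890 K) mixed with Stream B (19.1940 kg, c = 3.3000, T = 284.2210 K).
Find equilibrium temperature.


num = 22493.1747
den = 79.1304
Tf = 284.2545 K

284.2545 K
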